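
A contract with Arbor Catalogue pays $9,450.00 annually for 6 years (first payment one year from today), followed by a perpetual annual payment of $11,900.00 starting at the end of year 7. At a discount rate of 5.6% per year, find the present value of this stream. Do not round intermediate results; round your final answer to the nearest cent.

$200299.65

PV of 6-year annuity: $9,450.00 × [1 − (1+0.056)^−6] / 0.056 = 47058.49217
Perpetuity value at year 6: $11,900.00 / 0.056 = 212500.00000
PV of perpetuity: 212500.00000 / (1+0.056)^6 = 153241.15801
Total PV = 47058.49217 + 153241.15801 = 200299.65018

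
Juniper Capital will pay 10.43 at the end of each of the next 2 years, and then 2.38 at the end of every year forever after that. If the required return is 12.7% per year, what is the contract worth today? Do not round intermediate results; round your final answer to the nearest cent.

PV of 2-year annuity: 10.43 × [1 − (1+0.127)^−2] / 0.127 = 17.46642
Perpetuity value at year 2: 2.38 / 0.127 = 18.74016
PV of perpetuity: 18.74016 / (1+0.127)^2 = 14.75453
Total PV = 17.46642 + 14.75453 = 32.22095

32.22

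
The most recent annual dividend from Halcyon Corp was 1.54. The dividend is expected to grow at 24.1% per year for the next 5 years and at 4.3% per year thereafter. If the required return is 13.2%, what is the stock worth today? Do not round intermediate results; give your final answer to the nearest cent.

38.81

D_1 = 1.91114
D_2 = 2.37172
D_3 = 2.94331
D_4 = 3.65265
D_5 = 4.53294
Terminal value at year 5: TV = D_5×(1+g_2)/(r−g_2) = 4.72785/0.089 = 53.12194
P_0 = D_1/(1+r)^1 + D_2/(1+r)^2 + D_3/(1+r)^3 + D_4/(1+r)^4 + D_5/(1+r)^5 + TV/(1+r)^5
    = 1.68829 + 1.85085 + 2.02907 + 2.22445 + 2.43864 + 28.57866 = 38.80995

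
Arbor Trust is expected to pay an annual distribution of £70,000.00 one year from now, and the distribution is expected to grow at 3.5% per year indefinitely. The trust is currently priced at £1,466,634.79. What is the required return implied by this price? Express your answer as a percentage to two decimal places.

P = D₁/(r − g) ⇒ r = D₁/P + g = £70,000.0000/£1,466,634.79 + 0.035 = 0.047728 + 0.035 = 0.082728

8.27%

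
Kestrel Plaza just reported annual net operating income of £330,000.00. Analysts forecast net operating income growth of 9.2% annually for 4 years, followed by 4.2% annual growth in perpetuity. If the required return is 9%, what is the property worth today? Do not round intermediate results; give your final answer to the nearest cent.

D_1 = 360360.00000
D_2 = 393513.12000
D_3 = 429716.32704
D_4 = 469250.22913
Terminal value at year 4: TV = D_4×(1+g_2)/(r−g_2) = 488958.73875/0.048 = 10186640.39065
P_0 = D_1/(1+r)^1 + D_2/(1+r)^2 + D_3/(1+r)^3 + D_4/(1+r)^4 + TV/(1+r)^4
    = 330605.50459 + 331212.12019 + 331819.84885 + 332428.69261 + 7216472.86879 = 8542539.03503

£8542539.04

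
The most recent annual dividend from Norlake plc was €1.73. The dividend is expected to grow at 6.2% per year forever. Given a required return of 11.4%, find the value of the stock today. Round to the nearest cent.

D₁ = D₀ × (1 + g) = €1.73 × 1.062 = €1.8373
Growing perpetuity: P = D₁ / (r − g) = €1.8373 / (0.114 − 0.062) = €35.33

€35.33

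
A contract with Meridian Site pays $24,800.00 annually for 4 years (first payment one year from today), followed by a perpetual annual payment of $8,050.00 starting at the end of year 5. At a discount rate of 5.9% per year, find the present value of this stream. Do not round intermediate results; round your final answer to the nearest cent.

$194614.35

PV of 4-year annuity: $24,800.00 × [1 − (1+0.059)^−4] / 0.059 = 86131.76238
Perpetuity value at year 4: $8,050.00 / 0.059 = 136440.67797
PV of perpetuity: 136440.67797 / (1+0.059)^4 = 108482.58574
Total PV = 86131.76238 + 108482.58574 = 194614.34812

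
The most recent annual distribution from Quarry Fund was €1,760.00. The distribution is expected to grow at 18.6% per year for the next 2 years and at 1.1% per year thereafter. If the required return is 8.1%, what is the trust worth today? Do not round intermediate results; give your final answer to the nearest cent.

D_1 = 2087.36000
D_2 = 2475.60896
Terminal value at year 2: TV = D_2×(1+g_2)/(r−g_2) = 2502.84066/0.07 = 35754.86655
P_0 = D_1/(1+r)^1 + D_2/(1+r)^2 + TV/(1+r)^2
    = 1930.95282 + 2118.51068 + 30597.34712 = 34646.81063

€34646.81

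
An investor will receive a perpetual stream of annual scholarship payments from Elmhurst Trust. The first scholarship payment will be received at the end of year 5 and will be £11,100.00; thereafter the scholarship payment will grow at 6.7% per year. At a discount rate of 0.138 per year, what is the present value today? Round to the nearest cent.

£93217.10

Value at end of year 4: C₁ / (r − g) = £11,100.00 / (0.138 − 0.067) = £156,338.0282
Discount to today: PV = £156,338.0282 / (1 + 0.138)^4 = £156,338.0282 / 1.677139 = £93,217.10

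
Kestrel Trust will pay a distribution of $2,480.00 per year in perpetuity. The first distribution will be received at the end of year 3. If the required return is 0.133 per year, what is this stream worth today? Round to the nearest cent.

Value at end of year 2: C / r = $2,480.00 / 0.133 = $18,646.6165
Discount to today: PV = $18,646.6165 / (1 + 0.133)^2 = $18,646.6165 / 1.283689 = $14,525.81

$14525.81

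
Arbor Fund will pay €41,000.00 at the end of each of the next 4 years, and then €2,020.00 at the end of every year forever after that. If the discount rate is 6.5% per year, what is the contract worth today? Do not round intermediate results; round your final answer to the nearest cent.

€164614.55

PV of 4-year annuity: €41,000.00 × [1 − (1+0.065)^−4] / 0.065 = 140457.74267
Perpetuity value at year 4: €2,020.00 / 0.065 = 31076.92308
PV of perpetuity: 31076.92308 / (1+0.065)^4 = 24156.80990
Total PV = 140457.74267 + 24156.80990 = 164614.55257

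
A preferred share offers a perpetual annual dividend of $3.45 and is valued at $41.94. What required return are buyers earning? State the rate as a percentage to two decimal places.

8.23%

P = C/r ⇒ r = C/P = $3.45/$41.94 = 0.082260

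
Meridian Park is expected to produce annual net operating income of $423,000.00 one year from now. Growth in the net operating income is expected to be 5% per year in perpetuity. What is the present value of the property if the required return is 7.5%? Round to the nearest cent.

$16920000.00

Growing perpetuity: P = D₁ / (r − g) = $423,000.0000 / (0.075 − 0.05) = $16,920,000.00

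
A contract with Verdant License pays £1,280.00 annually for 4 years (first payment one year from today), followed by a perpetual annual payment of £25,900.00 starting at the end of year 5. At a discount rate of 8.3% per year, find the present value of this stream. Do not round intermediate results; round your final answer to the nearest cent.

PV of 4-year annuity: £1,280.00 × [1 − (1+0.083)^−4] / 0.083 = 4211.36569
Perpetuity value at year 4: £25,900.00 / 0.083 = 312048.19277
PV of perpetuity: 312048.19277 / (1+0.083)^4 = 226833.84017
Total PV = 4211.36569 + 226833.84017 = 231045.20586

£231045.21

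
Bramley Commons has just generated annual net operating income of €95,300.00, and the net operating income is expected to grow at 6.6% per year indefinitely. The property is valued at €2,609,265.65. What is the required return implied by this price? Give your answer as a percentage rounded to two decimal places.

10.49%

D₁ = €95,300.00 × 1.066 = €101,589.8000
P = D₁/(r − g) ⇒ r = D₁/P + g = €101,589.8000/€2,609,265.65 + 0.066 = 0.038934 + 0.066 = 0.104934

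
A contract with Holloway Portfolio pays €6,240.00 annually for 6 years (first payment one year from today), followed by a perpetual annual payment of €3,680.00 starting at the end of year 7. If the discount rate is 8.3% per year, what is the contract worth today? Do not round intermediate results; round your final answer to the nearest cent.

€56064.98

PV of 6-year annuity: €6,240.00 × [1 − (1+0.083)^−6] / 0.083 = 28586.10468
Perpetuity value at year 6: €3,680.00 / 0.083 = 44337.34940
PV of perpetuity: 44337.34940 / (1+0.083)^6 = 27478.87741
Total PV = 28586.10468 + 27478.87741 = 56064.98209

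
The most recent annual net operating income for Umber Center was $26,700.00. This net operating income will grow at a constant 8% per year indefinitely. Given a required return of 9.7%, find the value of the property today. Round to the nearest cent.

$1696235.29

D₁ = D₀ × (1 + g) = $26,700.00 × 1.08 = $28,836.0000
Growing perpetuity: P = D₁ / (r − g) = $28,836.0000 / (0.097 − 0.08) = $1,696,235.29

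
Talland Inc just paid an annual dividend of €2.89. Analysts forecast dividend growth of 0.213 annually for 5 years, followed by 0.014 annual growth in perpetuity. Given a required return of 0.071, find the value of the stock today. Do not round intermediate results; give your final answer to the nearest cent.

€117.13

D_1 = 3.50557
D_2 = 4.25226
D_3 = 5.15799
D_4 = 6.25664
D_5 = 7.58930
Terminal value at year 5: TV = D_5×(1+g_2)/(r−g_2) = 7.69555/0.057 = 135.00969
P_0 = D_1/(1+r)^1 + D_2/(1+r)^2 + D_3/(1+r)^3 + D_4/(1+r)^4 + D_5/(1+r)^5 + TV/(1+r)^5
    = 3.27317 + 3.70715 + 4.19867 + 4.75536 + 5.38585 + 95.81149 = 117.13170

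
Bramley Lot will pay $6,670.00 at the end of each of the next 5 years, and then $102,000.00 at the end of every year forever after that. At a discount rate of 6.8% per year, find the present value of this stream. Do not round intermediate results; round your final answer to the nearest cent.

$1107026.09

PV of 5-year annuity: $6,670.00 × [1 − (1+0.068)^−5] / 0.068 = 27495.39472
Perpetuity value at year 5: $102,000.00 / 0.068 = 1500000.00000
PV of perpetuity: 1500000.00000 / (1+0.068)^5 = 1079530.69542
Total PV = 27495.39472 + 1079530.69542 = 1107026.09014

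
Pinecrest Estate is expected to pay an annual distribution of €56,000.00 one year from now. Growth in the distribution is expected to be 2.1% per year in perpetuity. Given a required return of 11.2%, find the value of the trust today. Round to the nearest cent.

Growing perpetuity: P = D₁ / (r − g) = €56,000.0000 / (0.112 − 0.021) = €615,384.62

€615384.62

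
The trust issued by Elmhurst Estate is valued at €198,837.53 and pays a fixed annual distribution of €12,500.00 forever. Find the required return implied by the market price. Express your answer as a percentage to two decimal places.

P = C/r ⇒ r = C/P = €12,500.00/€198,837.53 = 0.062865

6.29%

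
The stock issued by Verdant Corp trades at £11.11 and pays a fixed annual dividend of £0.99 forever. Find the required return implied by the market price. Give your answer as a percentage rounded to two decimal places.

P = C/r ⇒ r = C/P = £0.99/£11.11 = 0.089109

8.91%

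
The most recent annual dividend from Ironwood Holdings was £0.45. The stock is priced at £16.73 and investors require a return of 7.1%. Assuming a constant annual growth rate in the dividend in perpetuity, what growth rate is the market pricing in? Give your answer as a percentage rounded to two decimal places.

P = D₀(1+g)/(r−g) ⇒ P(r−g) = D₀(1+g) ⇒ g(P+D₀) = P·r − D₀
g = (P·r − D₀)/(P + D₀) = (£16.73×0.071 − £0.45) / (£16.73 + £0.45) = 0.042947

4.29%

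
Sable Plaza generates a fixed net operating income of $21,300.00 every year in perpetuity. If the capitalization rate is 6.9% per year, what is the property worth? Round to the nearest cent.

Level perpetuity: PV = C / r = $21,300.00 / 0.069 = $308,695.65

$308695.65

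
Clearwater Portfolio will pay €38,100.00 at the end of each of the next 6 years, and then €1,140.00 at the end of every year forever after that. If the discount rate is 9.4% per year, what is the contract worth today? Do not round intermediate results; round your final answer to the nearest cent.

€175968.39

PV of 6-year annuity: €38,100.00 × [1 − (1+0.094)^−6] / 0.094 = 168894.26196
Perpetuity value at year 6: €1,140.00 / 0.094 = 12127.65957
PV of perpetuity: 12127.65957 / (1+0.094)^6 = 7074.13048
Total PV = 168894.26196 + 7074.13048 = 175968.39244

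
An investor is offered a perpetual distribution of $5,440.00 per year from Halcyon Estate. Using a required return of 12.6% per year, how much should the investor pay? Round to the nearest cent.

Level perpetuity: PV = C / r = $5,440.00 / 0.126 = $43,174.60

$43174.60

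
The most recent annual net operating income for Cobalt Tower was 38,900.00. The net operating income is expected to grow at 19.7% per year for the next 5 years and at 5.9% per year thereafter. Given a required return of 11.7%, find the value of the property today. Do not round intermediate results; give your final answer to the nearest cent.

1244244.65

D_1 = 46563.30000
D_2 = 55736.27010
D_3 = 66716.31531
D_4 = 79859.42943
D_5 = 95591.73702
Terminal value at year 5: TV = D_5×(1+g_2)/(r−g_2) = 101231.64951/0.058 = 1745373.26736
P_0 = D_1/(1+r)^1 + D_2/(1+r)^2 + D_3/(1+r)^3 + D_4/(1+r)^4 + D_5/(1+r)^5 + TV/(1+r)^5
    = 41686.03402 + 44671.60494 + 47871.00369 + 51299.54468 + 54973.63920 + 1003742.82609 = 1244244.65262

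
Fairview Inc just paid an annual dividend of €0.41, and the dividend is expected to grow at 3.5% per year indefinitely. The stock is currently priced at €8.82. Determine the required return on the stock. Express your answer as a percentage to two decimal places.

8.31%

D₁ = €0.41 × 1.035 = €0.4244
P = D₁/(r − g) ⇒ r = D₁/P + g = €0.4244/€8.82 + 0.035 = 0.048112 + 0.035 = 0.083112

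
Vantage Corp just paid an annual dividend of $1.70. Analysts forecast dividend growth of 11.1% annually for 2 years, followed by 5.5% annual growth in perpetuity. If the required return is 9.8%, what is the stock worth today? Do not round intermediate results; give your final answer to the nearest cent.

D_1 = 1.88870
D_2 = 2.09835
Terminal value at year 2: TV = D_2×(1+g_2)/(r−g_2) = 2.21375/0.043 = 51.48267
P_0 = D_1/(1+r)^1 + D_2/(1+r)^2 + TV/(1+r)^2
    = 1.72013 + 1.74049 + 42.70280 = 46.16342

$46.16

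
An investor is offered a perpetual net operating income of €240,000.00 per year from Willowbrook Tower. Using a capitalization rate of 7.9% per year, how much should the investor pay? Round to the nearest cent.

Level perpetuity: PV = C / r = €240,000.00 / 0.079 = €3,037,974.68

€3037974.68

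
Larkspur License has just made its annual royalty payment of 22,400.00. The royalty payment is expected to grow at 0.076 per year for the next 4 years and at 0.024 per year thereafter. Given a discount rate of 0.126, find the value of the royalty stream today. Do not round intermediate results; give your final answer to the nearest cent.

D_1 = 24102.40000
D_2 = 25934.18240
D_3 = 27905.18026
D_4 = 30025.97396
Terminal value at year 4: TV = D_4×(1+g_2)/(r−g_2) = 30746.59734/0.102 = 301437.22880
P_0 = D_1/(1+r)^1 + D_2/(1+r)^2 + D_3/(1+r)^3 + D_4/(1+r)^4 + TV/(1+r)^4
    = 21405.32860 + 20454.82555 + 19546.52957 + 18678.56644 + 187518.15723 = 267603.40738

267603.41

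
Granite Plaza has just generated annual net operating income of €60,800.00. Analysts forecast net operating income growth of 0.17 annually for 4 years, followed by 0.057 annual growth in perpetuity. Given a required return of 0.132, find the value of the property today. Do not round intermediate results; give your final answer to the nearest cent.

€1242162.92

D_1 = 71136.00000
D_2 = 83229.12000
D_3 = 97378.07040
D_4 = 113932.34237
Terminal value at year 4: TV = D_4×(1+g_2)/(r−g_2) = 120426.48588/0.075 = 1605686.47844
P_0 = D_1/(1+r)^1 + D_2/(1+r)^2 + D_3/(1+r)^3 + D_4/(1+r)^4 + TV/(1+r)^4
    = 62840.98940 + 64950.49258 + 67130.80947 + 69384.31720 + 977856.31046 = 1242162.91911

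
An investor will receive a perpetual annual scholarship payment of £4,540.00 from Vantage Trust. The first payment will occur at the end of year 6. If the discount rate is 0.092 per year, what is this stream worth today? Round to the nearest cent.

£31780.07

Value at end of year 5: C / r = £4,540.00 / 0.092 = £49,347.8261
Discount to today: PV = £49,347.8261 / (1 + 0.092)^5 = £49,347.8261 / 1.552792 = £31,780.07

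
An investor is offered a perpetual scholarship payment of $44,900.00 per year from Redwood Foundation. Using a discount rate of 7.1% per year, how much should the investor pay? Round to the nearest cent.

Level perpetuity: PV = C / r = $44,900.00 / 0.071 = $632,394.37

$632394.37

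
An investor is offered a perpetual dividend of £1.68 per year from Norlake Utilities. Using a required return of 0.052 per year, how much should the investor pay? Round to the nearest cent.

Level perpetuity: PV = C / r = £1.68 / 0.052 = £32.31

£32.31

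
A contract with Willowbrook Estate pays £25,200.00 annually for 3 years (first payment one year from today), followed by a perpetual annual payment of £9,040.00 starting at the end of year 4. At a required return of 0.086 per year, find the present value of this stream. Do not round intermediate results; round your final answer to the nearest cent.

PV of 3-year annuity: £25,200.00 × [1 − (1+0.086)^−3] / 0.086 = 64246.12250
Perpetuity value at year 3: £9,040.00 / 0.086 = 105116.27907
PV of perpetuity: 105116.27907 / (1+0.086)^3 = 82069.25735
Total PV = 64246.12250 + 82069.25735 = 146315.37985

£146315.38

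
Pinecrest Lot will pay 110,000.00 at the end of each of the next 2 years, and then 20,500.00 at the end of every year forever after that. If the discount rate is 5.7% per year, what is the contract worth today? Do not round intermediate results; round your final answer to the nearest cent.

PV of 2-year annuity: 110,000.00 × [1 − (1+0.057)^−2] / 0.057 = 202524.23587
Perpetuity value at year 2: 20,500.00 / 0.057 = 359649.12281
PV of perpetuity: 359649.12281 / (1+0.057)^2 = 321905.96976
Total PV = 202524.23587 + 321905.96976 = 524430.20563

524430.21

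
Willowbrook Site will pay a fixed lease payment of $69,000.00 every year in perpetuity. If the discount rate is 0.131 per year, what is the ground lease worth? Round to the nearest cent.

Level perpetuity: PV = C / r = $69,000.00 / 0.131 = $526,717.56

$526717.56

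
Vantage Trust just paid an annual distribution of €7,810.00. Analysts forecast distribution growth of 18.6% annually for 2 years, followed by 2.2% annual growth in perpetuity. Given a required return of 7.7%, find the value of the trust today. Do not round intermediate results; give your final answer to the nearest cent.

€194056.91

D_1 = 9262.66000
D_2 = 10985.51476
Terminal value at year 2: TV = D_2×(1+g_2)/(r−g_2) = 11227.19608/0.055 = 204130.83790
P_0 = D_1/(1+r)^1 + D_2/(1+r)^2 + TV/(1+r)^2
    = 8600.42711 + 9470.85103 + 175985.63180 = 194056.90994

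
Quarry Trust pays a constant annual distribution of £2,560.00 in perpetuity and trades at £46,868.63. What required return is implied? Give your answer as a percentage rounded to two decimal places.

P = C/r ⇒ r = C/P = £2,560.00/£46,868.63 = 0.054621

5.46%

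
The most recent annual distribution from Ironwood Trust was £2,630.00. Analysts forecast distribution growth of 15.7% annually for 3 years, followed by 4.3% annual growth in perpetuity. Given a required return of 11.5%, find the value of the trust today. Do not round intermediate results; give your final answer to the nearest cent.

£51067.45

D_1 = 3042.91000
D_2 = 3520.64687
D_3 = 4073.38843
Terminal value at year 3: TV = D_3×(1+g_2)/(r−g_2) = 4248.54413/0.072 = 59007.55738
P_0 = D_1/(1+r)^1 + D_2/(1+r)^2 + D_3/(1+r)^3 + TV/(1+r)^3
    = 2729.06726 + 2831.86621 + 2938.53740 + 42567.97935 = 51067.45022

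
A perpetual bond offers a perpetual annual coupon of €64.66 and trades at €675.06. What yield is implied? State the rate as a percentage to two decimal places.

9.58%

P = C/r ⇒ r = C/P = €64.66/€675.06 = 0.095784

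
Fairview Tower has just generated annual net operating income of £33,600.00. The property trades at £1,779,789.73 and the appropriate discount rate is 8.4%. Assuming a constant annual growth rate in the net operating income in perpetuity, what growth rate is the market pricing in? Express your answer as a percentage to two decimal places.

6.39%

P = D₀(1+g)/(r−g) ⇒ P(r−g) = D₀(1+g) ⇒ g(P+D₀) = P·r − D₀
g = (P·r − D₀)/(P + D₀) = (£1,779,789.73×0.084 − £33,600.00) / (£1,779,789.73 + £33,600.00) = 0.063915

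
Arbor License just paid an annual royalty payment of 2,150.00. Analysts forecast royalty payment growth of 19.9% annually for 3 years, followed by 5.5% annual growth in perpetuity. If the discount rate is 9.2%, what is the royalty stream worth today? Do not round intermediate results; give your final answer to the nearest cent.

88946.79

D_1 = 2577.85000
D_2 = 3090.84215
D_3 = 3705.91974
Terminal value at year 3: TV = D_3×(1+g_2)/(r−g_2) = 3909.74532/0.037 = 105668.79253
P_0 = D_1/(1+r)^1 + D_2/(1+r)^2 + D_3/(1+r)^3 + TV/(1+r)^3
    = 2360.66850 + 2591.97942 + 2845.95543 + 81148.18856 = 88946.79191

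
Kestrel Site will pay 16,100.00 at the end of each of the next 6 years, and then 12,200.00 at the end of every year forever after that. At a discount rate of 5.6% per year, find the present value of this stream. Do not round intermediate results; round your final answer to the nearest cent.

237278.11

PV of 6-year annuity: 16,100.00 × [1 − (1+0.056)^−6] / 0.056 = 80173.72739
Perpetuity value at year 6: 12,200.00 / 0.056 = 217857.14286
PV of perpetuity: 217857.14286 / (1+0.056)^6 = 157104.38048
Total PV = 80173.72739 + 157104.38048 = 237278.10788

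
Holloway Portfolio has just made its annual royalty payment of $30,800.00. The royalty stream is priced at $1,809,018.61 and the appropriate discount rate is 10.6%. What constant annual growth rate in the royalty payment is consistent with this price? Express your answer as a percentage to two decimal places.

8.75%

P = D₀(1+g)/(r−g) ⇒ P(r−g) = D₀(1+g) ⇒ g(P+D₀) = P·r − D₀
g = (P·r − D₀)/(P + D₀) = ($1,809,018.61×0.106 − $30,800.00) / ($1,809,018.61 + $30,800.00) = 0.087485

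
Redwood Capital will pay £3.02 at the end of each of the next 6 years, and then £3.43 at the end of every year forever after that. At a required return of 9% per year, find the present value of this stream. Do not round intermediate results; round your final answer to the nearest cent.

£36.27

PV of 6-year annuity: £3.02 × [1 − (1+0.09)^−6] / 0.09 = 13.54747
Perpetuity value at year 6: £3.43 / 0.09 = 38.11111
PV of perpetuity: 38.11111 / (1+0.09)^6 = 22.72441
Total PV = 13.54747 + 22.72441 = 36.27188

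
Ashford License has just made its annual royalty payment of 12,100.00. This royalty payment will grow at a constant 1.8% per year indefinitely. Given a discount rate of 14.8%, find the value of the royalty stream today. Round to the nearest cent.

94752.31

D₁ = D₀ × (1 + g) = 12,100.00 × 1.018 = 12,317.8000
Growing perpetuity: P = D₁ / (r − g) = 12,317.8000 / (0.148 − 0.018) = 94,752.31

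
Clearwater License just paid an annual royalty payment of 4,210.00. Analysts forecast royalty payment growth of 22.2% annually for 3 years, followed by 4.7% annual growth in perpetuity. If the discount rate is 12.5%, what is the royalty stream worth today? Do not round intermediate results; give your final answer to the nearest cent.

D_1 = 5144.62000
D_2 = 6286.72564
D_3 = 7682.37873
Terminal value at year 3: TV = D_3×(1+g_2)/(r−g_2) = 8043.45053/0.078 = 103121.16067
P_0 = D_1/(1+r)^1 + D_2/(1+r)^2 + D_3/(1+r)^3 + TV/(1+r)^3
    = 4572.99556 + 4967.28939 + 5395.58012 + 72425.28706 = 87361.15213

87361.15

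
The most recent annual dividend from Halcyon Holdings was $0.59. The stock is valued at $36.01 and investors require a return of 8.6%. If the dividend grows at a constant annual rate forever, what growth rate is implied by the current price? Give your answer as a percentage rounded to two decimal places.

6.85%

P = D₀(1+g)/(r−g) ⇒ P(r−g) = D₀(1+g) ⇒ g(P+D₀) = P·r − D₀
g = (P·r − D₀)/(P + D₀) = ($36.01×0.086 − $0.59) / ($36.01 + $0.59) = 0.068493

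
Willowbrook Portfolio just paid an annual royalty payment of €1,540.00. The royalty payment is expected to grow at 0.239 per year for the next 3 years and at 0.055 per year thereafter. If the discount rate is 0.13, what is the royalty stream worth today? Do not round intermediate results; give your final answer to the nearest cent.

€34125.54

D_1 = 1908.06000
D_2 = 2364.08634
D_3 = 2929.10298
Terminal value at year 3: TV = D_3×(1+g_2)/(r−g_2) = 3090.20364/0.075 = 41202.71519
P_0 = D_1/(1+r)^1 + D_2/(1+r)^2 + D_3/(1+r)^3 + TV/(1+r)^3
    = 1688.54867 + 1851.42638 + 2030.01529 + 28555.54845 = 34125.53879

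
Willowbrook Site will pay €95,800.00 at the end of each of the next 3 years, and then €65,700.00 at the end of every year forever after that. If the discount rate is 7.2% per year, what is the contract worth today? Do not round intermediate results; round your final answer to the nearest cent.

PV of 3-year annuity: €95,800.00 × [1 − (1+0.072)^−3] / 0.072 = 250493.62995
Perpetuity value at year 3: €65,700.00 / 0.072 = 912500.00000
PV of perpetuity: 912500.00000 / (1+0.072)^3 = 740710.52727
Total PV = 250493.62995 + 740710.52727 = 991204.15722

€991204.16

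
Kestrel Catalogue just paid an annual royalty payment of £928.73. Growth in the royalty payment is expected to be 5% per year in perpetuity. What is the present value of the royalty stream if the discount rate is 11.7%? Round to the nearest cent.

D₁ = D₀ × (1 + g) = £928.73 × 1.05 = £975.1665
Growing perpetuity: P = D₁ / (r − g) = £975.1665 / (0.117 − 0.05) = £14,554.72

£14554.72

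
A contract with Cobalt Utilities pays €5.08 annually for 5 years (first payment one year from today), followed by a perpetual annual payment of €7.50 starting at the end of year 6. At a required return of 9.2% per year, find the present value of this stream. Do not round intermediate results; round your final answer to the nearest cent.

PV of 5-year annuity: €5.08 × [1 − (1+0.092)^−5] / 0.092 = 19.65731
Perpetuity value at year 5: €7.50 / 0.092 = 81.52174
PV of perpetuity: 81.52174 / (1+0.092)^5 = 52.50011
Total PV = 19.65731 + 52.50011 = 72.15743

€72.16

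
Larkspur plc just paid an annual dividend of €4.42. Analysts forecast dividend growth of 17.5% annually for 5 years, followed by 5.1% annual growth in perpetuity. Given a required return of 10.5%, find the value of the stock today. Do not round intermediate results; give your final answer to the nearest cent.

D_1 = 5.19350
D_2 = 6.10236
D_3 = 7.17028
D_4 = 8.42507
D_5 = 9.89946
Terminal value at year 5: TV = D_5×(1+g_2)/(r−g_2) = 10.40433/0.054 = 192.67287
P_0 = D_1/(1+r)^1 + D_2/(1+r)^2 + D_3/(1+r)^3 + D_4/(1+r)^4 + D_5/(1+r)^5 + TV/(1+r)^5
    = 4.70000 + 4.99774 + 5.31434 + 5.65099 + 6.00897 + 116.95241 = 143.62445

€143.62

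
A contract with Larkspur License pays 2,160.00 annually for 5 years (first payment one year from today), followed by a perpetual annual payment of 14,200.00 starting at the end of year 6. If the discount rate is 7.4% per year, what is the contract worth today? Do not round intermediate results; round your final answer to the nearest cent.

PV of 5-year annuity: 2,160.00 × [1 − (1+0.074)^−5] / 0.074 = 8762.37565
Perpetuity value at year 5: 14,200.00 / 0.074 = 191891.89189
PV of perpetuity: 191891.89189 / (1+0.074)^5 = 134287.38531
Total PV = 8762.37565 + 134287.38531 = 143049.76096

143049.76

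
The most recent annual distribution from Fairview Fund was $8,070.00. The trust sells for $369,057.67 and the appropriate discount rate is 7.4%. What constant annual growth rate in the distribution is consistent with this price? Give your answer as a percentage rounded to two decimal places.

P = D₀(1+g)/(r−g) ⇒ P(r−g) = D₀(1+g) ⇒ g(P+D₀) = P·r − D₀
g = (P·r − D₀)/(P + D₀) = ($369,057.67×0.074 − $8,070.00) / ($369,057.67 + $8,070.00) = 0.051018

5.10%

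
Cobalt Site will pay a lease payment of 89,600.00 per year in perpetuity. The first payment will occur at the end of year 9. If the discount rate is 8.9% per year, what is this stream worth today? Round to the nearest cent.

Value at end of year 8: C / r = 89,600.00 / 0.089 = 1,006,741.5730
Discount to today: PV = 1,006,741.5730 / (1 + 0.089)^8 = 1,006,741.5730 / 1.977985 = 508,973.26

508973.26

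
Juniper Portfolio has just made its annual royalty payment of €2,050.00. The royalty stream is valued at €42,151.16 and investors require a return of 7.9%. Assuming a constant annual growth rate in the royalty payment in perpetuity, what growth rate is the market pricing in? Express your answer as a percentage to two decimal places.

P = D₀(1+g)/(r−g) ⇒ P(r−g) = D₀(1+g) ⇒ g(P+D₀) = P·r − D₀
g = (P·r − D₀)/(P + D₀) = (€42,151.16×0.079 − €2,050.00) / (€42,151.16 + €2,050.00) = 0.028957

2.90%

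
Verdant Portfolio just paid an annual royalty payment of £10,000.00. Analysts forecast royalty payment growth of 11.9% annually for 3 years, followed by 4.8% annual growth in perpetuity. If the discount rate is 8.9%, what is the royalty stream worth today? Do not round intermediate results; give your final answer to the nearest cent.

D_1 = 11190.00000
D_2 = 12521.61000
D_3 = 14011.68159
Terminal value at year 3: TV = D_3×(1+g_2)/(r−g_2) = 14684.24231/0.041 = 358152.25137
P_0 = D_1/(1+r)^1 + D_2/(1+r)^2 + D_3/(1+r)^3 + TV/(1+r)^3
    = 10275.48209 + 10558.55323 + 10849.42246 + 277321.82290 = 309005.28068

£309005.28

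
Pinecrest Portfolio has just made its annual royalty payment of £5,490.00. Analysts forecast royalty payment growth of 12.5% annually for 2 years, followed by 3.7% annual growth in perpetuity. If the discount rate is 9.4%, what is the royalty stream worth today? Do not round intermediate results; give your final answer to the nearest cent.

D_1 = 6176.25000
D_2 = 6948.28125
Terminal value at year 2: TV = D_2×(1+g_2)/(r−g_2) = 7205.36766/0.057 = 126409.95888
P_0 = D_1/(1+r)^1 + D_2/(1+r)^2 + TV/(1+r)^2
    = 5645.56673 + 5805.54165 + 105620.11744 = 117071.22583

£117071.23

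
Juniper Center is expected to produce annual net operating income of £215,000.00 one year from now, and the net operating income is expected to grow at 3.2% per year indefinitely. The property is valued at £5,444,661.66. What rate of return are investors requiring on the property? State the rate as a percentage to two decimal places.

7.15%

P = D₁/(r − g) ⇒ r = D₁/P + g = £215,000.0000/£5,444,661.66 + 0.032 = 0.039488 + 0.032 = 0.071488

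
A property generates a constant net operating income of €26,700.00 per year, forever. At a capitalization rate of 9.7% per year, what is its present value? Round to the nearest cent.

Level perpetuity: PV = C / r = €26,700.00 / 0.097 = €275,257.73

€275257.73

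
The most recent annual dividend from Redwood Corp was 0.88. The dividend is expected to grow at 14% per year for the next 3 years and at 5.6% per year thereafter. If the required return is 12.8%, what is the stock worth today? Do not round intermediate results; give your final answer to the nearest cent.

16.02

D_1 = 1.00320
D_2 = 1.14365
D_3 = 1.30376
Terminal value at year 3: TV = D_3×(1+g_2)/(r−g_2) = 1.37677/0.072 = 19.12179
P_0 = D_1/(1+r)^1 + D_2/(1+r)^2 + D_3/(1+r)^3 + TV/(1+r)^3
    = 0.88936 + 0.89882 + 0.90838 + 13.32298 = 16.01955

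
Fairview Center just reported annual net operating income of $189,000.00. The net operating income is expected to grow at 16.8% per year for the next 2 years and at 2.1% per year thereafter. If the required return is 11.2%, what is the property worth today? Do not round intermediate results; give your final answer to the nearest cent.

D_1 = 220752.00000
D_2 = 257838.33600
Terminal value at year 2: TV = D_2×(1+g_2)/(r−g_2) = 263252.94106/0.091 = 2892889.46215
P_0 = D_1/(1+r)^1 + D_2/(1+r)^2 + TV/(1+r)^2
    = 198517.98561 + 208515.29424 + 2339495.77383 = 2746529.05368

$2746529.05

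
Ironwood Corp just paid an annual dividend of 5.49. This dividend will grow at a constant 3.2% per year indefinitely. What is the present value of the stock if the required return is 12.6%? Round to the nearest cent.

D₁ = D₀ × (1 + g) = 5.49 × 1.032 = 5.6657
Growing perpetuity: P = D₁ / (r − g) = 5.6657 / (0.126 − 0.032) = 60.27

60.27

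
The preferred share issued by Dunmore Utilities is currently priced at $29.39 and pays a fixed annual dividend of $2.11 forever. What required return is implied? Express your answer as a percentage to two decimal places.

P = C/r ⇒ r = C/P = $2.11/$29.39 = 0.071793

7.18%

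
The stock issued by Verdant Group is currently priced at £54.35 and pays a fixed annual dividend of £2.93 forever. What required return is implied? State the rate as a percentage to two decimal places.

5.39%

P = C/r ⇒ r = C/P = £2.93/£54.35 = 0.053910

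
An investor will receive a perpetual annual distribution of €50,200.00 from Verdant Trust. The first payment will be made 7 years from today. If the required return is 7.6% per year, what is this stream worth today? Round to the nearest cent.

€425614.58

Value at end of year 6: C / r = €50,200.00 / 0.076 = €660,526.3158
Discount to today: PV = €660,526.3158 / (1 + 0.076)^6 = €660,526.3158 / 1.551935 = €425,614.58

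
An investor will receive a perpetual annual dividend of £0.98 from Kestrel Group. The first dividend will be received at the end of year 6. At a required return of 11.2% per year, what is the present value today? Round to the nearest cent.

£5.15

Value at end of year 5: C / r = £0.98 / 0.112 = £8.7500
Discount to today: PV = £8.7500 / (1 + 0.112)^5 = £8.7500 / 1.700294 = £5.15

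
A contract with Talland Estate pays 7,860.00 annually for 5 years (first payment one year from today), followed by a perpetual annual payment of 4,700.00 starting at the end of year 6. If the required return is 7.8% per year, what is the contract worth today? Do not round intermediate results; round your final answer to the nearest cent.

PV of 5-year annuity: 7,860.00 × [1 − (1+0.078)^−5] / 0.078 = 31548.82527
Perpetuity value at year 5: 4,700.00 / 0.078 = 60256.41026
PV of perpetuity: 60256.41026 / (1+0.078)^5 = 41391.33662
Total PV = 31548.82527 + 41391.33662 = 72940.16189

72940.16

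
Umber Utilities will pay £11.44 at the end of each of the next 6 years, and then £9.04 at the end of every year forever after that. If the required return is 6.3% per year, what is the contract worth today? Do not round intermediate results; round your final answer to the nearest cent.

PV of 6-year annuity: £11.44 × [1 − (1+0.063)^−6] / 0.063 = 55.72783
Perpetuity value at year 6: £9.04 / 0.063 = 143.49206
PV of perpetuity: 143.49206 / (1+0.063)^6 = 99.45538
Total PV = 55.72783 + 99.45538 = 155.18322

£155.18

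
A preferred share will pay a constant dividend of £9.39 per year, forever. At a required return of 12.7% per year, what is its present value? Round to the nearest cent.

Level perpetuity: PV = C / r = £9.39 / 0.127 = £73.94

£73.94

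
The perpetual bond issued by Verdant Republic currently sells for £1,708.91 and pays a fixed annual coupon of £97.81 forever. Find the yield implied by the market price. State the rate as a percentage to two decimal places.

P = C/r ⇒ r = C/P = £97.81/£1,708.91 = 0.057235

5.72%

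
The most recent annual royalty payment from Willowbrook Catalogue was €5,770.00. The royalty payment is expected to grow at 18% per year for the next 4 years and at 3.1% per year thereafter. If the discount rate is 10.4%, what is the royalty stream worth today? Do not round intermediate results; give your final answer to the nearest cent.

D_1 = 6808.60000
D_2 = 8034.14800
D_3 = 9480.29464
D_4 = 11186.74768
Terminal value at year 4: TV = D_4×(1+g_2)/(r−g_2) = 11533.53685/0.073 = 157993.65552
P_0 = D_1/(1+r)^1 + D_2/(1+r)^2 + D_3/(1+r)^3 + D_4/(1+r)^4 + TV/(1+r)^4
    = 6167.21014 + 6591.76447 + 7045.54535 + 7530.56478 + 106356.33272 = 133691.41746

€133691.42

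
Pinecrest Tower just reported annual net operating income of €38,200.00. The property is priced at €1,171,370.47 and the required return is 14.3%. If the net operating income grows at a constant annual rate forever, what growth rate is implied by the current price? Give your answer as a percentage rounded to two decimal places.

P = D₀(1+g)/(r−g) ⇒ P(r−g) = D₀(1+g) ⇒ g(P+D₀) = P·r − D₀
g = (P·r − D₀)/(P + D₀) = (€1,171,370.47×0.143 − €38,200.00) / (€1,171,370.47 + €38,200.00) = 0.106902

10.69%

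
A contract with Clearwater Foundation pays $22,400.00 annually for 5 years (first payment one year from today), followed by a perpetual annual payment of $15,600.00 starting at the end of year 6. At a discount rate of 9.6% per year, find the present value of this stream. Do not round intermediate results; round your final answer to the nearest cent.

PV of 5-year annuity: $22,400.00 × [1 − (1+0.096)^−5] / 0.096 = 85788.49715
Perpetuity value at year 5: $15,600.00 / 0.096 = 162500.00000
PV of perpetuity: 162500.00000 / (1+0.096)^5 = 102754.43949
Total PV = 85788.49715 + 102754.43949 = 188542.93663

$188542.94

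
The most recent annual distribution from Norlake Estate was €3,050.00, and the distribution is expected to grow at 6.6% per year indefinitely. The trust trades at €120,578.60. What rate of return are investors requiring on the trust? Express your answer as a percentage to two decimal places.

D₁ = €3,050.00 × 1.066 = €3,251.3000
P = D₁/(r − g) ⇒ r = D₁/P + g = €3,251.3000/€120,578.60 + 0.066 = 0.026964 + 0.066 = 0.092964

9.30%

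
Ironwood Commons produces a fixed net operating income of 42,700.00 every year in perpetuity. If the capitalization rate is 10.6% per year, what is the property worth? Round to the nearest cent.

402830.19

Level perpetuity: PV = C / r = 42,700.00 / 0.106 = 402,830.19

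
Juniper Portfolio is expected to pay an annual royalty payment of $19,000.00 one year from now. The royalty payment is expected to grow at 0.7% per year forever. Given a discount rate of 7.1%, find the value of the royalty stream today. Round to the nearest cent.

Growing perpetuity: P = D₁ / (r − g) = $19,000.0000 / (0.071 − 0.007) = $296,875.00

$296875.00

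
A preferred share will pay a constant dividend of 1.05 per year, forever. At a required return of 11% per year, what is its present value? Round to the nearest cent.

9.55

Level perpetuity: PV = C / r = 1.05 / 0.11 = 9.55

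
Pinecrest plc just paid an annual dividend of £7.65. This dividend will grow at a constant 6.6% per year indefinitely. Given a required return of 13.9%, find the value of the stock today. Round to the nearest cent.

D₁ = D₀ × (1 + g) = £7.65 × 1.066 = £8.1549
Growing perpetuity: P = D₁ / (r − g) = £8.1549 / (0.139 − 0.066) = £111.71

£111.71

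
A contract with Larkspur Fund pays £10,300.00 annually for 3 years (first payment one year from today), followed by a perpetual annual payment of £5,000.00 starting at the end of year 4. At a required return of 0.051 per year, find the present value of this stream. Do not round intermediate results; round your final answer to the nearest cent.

£112445.43

PV of 3-year annuity: £10,300.00 × [1 − (1+0.051)^−3] / 0.051 = 27996.97836
Perpetuity value at year 3: £5,000.00 / 0.051 = 98039.21569
PV of perpetuity: 98039.21569 / (1+0.051)^3 = 84448.44949
Total PV = 27996.97836 + 84448.44949 = 112445.42785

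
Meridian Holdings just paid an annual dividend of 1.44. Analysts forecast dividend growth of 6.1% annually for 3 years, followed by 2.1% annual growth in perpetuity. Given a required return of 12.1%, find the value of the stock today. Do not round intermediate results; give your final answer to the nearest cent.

16.34

D_1 = 1.52784
D_2 = 1.62104
D_3 = 1.71992
Terminal value at year 3: TV = D_3×(1+g_2)/(r−g_2) = 1.75604/0.1 = 17.56040
P_0 = D_1/(1+r)^1 + D_2/(1+r)^2 + D_3/(1+r)^3 + TV/(1+r)^3
    = 1.36293 + 1.28998 + 1.22093 + 12.46573 = 16.33956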